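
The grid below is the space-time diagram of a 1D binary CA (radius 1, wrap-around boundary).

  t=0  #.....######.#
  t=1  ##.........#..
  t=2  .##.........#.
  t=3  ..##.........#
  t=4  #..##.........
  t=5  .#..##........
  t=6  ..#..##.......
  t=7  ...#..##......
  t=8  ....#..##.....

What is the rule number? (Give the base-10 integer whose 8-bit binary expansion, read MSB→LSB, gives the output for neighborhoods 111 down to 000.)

  [7] ### => .  t=0,i=7
  [6] ##. => #  t=0,i=0
  [5] #.# => .  t=0,i=12
  [4] #.. => #  t=0,i=1
  [3] .## => .  t=0,i=6
  [2] .#. => .  t=1,i=11
  [1] ..# => .  t=0,i=5
  [0] ... => .  t=0,i=2
  bits 01010000 = 80

80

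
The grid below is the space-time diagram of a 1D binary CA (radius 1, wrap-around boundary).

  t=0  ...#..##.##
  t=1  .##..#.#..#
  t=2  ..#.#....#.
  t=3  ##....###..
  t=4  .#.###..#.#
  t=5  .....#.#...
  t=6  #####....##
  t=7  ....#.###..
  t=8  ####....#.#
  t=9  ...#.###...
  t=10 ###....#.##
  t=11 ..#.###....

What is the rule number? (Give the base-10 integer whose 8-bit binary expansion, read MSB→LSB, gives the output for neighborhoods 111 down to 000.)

67

  nb ###: next=.  (t=3,i=7, bit7=0)
  nb ##.: next=#  (t=0,i=7, bit6=1)
  nb #.#: next=.  (t=0,i=8, bit5=0)
  nb #..: next=.  (t=0,i=0, bit4=0)
  nb .##: next=.  (t=0,i=6, bit3=0)
  nb .#.: next=.  (t=0,i=3, bit2=0)
  nb ..#: next=#  (t=0,i=2, bit1=1)
  nb ...: next=#  (t=0,i=1, bit0=1)
  bits 01000011 = 67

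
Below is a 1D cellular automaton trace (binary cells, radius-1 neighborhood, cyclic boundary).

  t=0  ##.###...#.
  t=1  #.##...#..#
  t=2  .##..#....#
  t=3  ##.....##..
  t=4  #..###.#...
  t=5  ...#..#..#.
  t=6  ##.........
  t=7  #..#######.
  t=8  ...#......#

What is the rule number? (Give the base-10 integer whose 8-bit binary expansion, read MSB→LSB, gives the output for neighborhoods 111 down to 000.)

41

  [7] ### => .  t=0,i=4
  [6] ##. => .  t=0,i=1
  [5] #.# => #  t=0,i=2
  [4] #.. => .  t=0,i=6
  [3] .## => #  t=0,i=0
  [2] .#. => .  t=0,i=9
  [1] ..# => .  t=0,i=8
  [0] ... => #  t=0,i=7
  bits 00101001 = 41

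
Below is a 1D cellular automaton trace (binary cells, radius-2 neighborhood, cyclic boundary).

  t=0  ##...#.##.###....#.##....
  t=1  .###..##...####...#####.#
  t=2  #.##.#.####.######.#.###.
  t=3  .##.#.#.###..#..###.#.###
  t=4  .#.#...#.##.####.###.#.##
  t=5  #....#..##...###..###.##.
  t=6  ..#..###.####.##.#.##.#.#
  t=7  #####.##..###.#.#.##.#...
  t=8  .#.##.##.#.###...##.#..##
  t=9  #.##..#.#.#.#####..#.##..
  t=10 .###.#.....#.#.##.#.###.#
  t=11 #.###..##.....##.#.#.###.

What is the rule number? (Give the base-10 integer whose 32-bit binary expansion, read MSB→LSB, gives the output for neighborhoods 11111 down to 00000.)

  #####|.  b31=0 t=1,i=20
  ####.|#  b30=1 t=1,i=13
  ###.#|#  b29=1 t=1,i=22
  ###..|#  b28=1 t=0,i=12
  ##.##|.  b27=0 t=0,i=9
  ##.#.|#  b26=1 t=1,i=23
  ##..#|.  b25=0 t=1,i=4
  ##...|#  b24=1 t=0,i=2
  #.###|.  b23=0 t=0,i=10
  #.##.|#  b22=1 t=0,i=7
  #.#.#|.  b21=0 t=1,i=24
  #.#..|.  b20=0 t=4,i=3
  #..##|#  b19=1 t=1,i=5
  #..#.|#  b18=1 t=3,i=12
  #...#|#  b17=1 t=0,i=3
  #....|#  b16=1 t=0,i=14
  .####|#  b15=1 t=1,i=12
  .###.|#  b14=1 t=0,i=11
  .##.#|.  b13=0 t=0,i=8
  .##..|#  b12=1 t=0,i=1
  .#.##|#  b11=1 t=0,i=6
  .#.#.|.  b10=0 t=3,i=5
  .#..#|#  b9=1 t=3,i=14
  .#...|.  b8=0 t=4,i=4
  ..###|.  b7=0 t=1,i=11
  ..##.|.  b6=0 t=0,i=0
  ..#.#|.  b5=0 t=0,i=5
  ..#..|#  b4=1 t=3,i=13
  ...##|#  b3=1 t=0,i=24
  ...#.|.  b2=0 t=0,i=4
  ....#|.  b1=0 t=0,i=15
  .....|#  b0=1 t=10,i=8
  bits 01110101010011111101101000011001 = 1968167449

1968167449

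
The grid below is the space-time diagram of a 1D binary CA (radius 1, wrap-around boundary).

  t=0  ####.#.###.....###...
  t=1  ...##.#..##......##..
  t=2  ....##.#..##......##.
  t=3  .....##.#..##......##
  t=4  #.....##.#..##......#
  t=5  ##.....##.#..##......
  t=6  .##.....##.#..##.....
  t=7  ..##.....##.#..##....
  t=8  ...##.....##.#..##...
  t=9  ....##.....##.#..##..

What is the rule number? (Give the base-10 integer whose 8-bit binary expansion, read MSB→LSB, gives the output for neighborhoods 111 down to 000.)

112

  ### -> .   bit 7 = 0  t=0,i=1
  ##. -> #   bit 6 = 1  t=0,i=3
  #.# -> #   bit 5 = 1  t=0,i=4
  #.. -> #   bit 4 = 1  t=0,i=10
  .## -> .   bit 3 = 0  t=0,i=0
  .#. -> .   bit 2 = 0  t=0,i=5
  ..# -> .   bit 1 = 0  t=0,i=14
  ... -> .   bit 0 = 0  t=0,i=11
  bits 01110000 = 112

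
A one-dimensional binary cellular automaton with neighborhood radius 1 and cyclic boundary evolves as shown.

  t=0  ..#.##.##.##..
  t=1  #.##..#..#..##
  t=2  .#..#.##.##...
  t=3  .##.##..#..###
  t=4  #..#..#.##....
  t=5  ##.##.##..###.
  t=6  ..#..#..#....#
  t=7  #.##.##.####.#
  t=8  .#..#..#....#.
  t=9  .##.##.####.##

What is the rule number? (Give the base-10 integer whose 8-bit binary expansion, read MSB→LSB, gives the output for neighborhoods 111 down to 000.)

  nb ###: next=.  (t=1,i=13, bit7=0)
  nb ##.: next=.  (t=0,i=5, bit6=0)
  nb #.#: next=#  (t=0,i=3, bit5=1)
  nb #..: next=#  (t=0,i=12, bit4=1)
  nb .##: next=.  (t=0,i=4, bit3=0)
  nb .#.: next=#  (t=0,i=2, bit2=1)
  nb ..#: next=.  (t=0,i=1, bit1=0)
  nb ...: next=#  (t=0,i=0, bit0=1)
  bits 00110101 = 53

53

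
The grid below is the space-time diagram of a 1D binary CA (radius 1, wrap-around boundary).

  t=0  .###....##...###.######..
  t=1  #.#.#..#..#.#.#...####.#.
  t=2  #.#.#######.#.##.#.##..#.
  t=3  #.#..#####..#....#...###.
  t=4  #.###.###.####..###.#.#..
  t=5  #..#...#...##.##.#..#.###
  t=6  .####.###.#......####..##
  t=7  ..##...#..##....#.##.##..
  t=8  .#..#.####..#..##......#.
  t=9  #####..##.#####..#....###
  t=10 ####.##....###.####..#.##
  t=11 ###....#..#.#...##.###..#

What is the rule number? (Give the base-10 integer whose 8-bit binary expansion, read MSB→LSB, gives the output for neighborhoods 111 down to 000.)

150

  ###|#  b7=1 t=0,i=2
  ##.|.  b6=0 t=0,i=3
  #.#|.  b5=0 t=0,i=16
  #..|#  b4=1 t=0,i=4
  .##|.  b3=0 t=0,i=1
  .#.|#  b2=1 t=1,i=0
  ..#|#  b1=1 t=0,i=0
  ...|.  b0=0 t=0,i=5
  bits 10010110 = 150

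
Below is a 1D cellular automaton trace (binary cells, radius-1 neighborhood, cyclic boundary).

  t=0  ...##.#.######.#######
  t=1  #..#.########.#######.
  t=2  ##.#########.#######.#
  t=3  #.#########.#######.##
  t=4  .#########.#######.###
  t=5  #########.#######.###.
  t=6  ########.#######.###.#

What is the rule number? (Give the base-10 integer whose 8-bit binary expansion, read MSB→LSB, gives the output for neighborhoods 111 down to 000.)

  nb ###: next=#  (t=0,i=9, bit7=1)
  nb ##.: next=.  (t=0,i=4, bit6=0)
  nb #.#: next=#  (t=0,i=5, bit5=1)
  nb #..: next=#  (t=0,i=0, bit4=1)
  nb .##: next=#  (t=0,i=3, bit3=1)
  nb .#.: next=#  (t=0,i=6, bit2=1)
  nb ..#: next=.  (t=0,i=2, bit1=0)
  nb ...: next=.  (t=0,i=1, bit0=0)
  bits 10111100 = 188

188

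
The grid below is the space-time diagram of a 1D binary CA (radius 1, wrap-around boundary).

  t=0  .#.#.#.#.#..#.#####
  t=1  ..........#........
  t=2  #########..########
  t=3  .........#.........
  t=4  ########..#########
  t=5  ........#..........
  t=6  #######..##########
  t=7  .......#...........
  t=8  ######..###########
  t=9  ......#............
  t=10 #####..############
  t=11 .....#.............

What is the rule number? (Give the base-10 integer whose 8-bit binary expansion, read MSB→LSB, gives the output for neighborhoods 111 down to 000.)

  ###|.  b7=0 t=0,i=15
  ##.|.  b6=0 t=0,i=18
  #.#|.  b5=0 t=0,i=0
  #..|#  b4=1 t=0,i=10
  .##|.  b3=0 t=0,i=14
  .#.|.  b2=0 t=0,i=1
  ..#|.  b1=0 t=0,i=11
  ...|#  b0=1 t=1,i=0
  bits 00010001 = 17

17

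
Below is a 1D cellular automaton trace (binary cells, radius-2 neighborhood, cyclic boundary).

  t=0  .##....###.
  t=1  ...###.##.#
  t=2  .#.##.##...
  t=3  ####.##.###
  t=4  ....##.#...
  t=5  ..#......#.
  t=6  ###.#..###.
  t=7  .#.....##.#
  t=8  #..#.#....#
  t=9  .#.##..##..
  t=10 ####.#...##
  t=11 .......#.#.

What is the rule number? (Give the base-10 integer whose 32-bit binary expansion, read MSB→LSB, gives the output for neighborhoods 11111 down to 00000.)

  ##### -> .   bit 31 = 0  t=3,i=0
  ####. -> .   bit 30 = 0  t=3,i=2
  ###.# -> .   bit 29 = 0  t=1,i=5
  ###.. -> .   bit 28 = 0  t=0,i=9
  ##.## -> #   bit 27 = 1  t=1,i=6
  ##.#. -> .   bit 26 = 0  t=1,i=9
  ##..# -> #   bit 25 = 1  t=0,i=10
  ##... -> #   bit 24 = 1  t=0,i=3
  #.### -> .   bit 23 = 0  t=3,i=8
  #.##. -> #   bit 22 = 1  t=1,i=7
  #.#.# -> #   bit 21 = 1  t=7,i=10
  #.#.. -> .   bit 20 = 0  t=1,i=10
  #..## -> .   bit 19 = 0  t=0,i=0
  #..#. -> .   bit 18 = 0  t=8,i=2
  #...# -> #   bit 17 = 1  t=1,i=1
  #.... -> #   bit 16 = 1  t=0,i=4
  .#### -> .   bit 15 = 0  t=3,i=9
  .###. -> #   bit 14 = 1  t=0,i=8
  .##.# -> .   bit 13 = 0  t=1,i=8
  .##.. -> .   bit 12 = 0  t=0,i=2
  .#.## -> #   bit 11 = 1  t=2,i=2
  .#.#. -> #   bit 10 = 1  t=7,i=0
  .#..# -> .   bit 9 = 0  t=6,i=5
  .#... -> .   bit 8 = 0  t=1,i=0
  ..### -> #   bit 7 = 1  t=0,i=7
  ..##. -> .   bit 6 = 0  t=0,i=1
  ..#.# -> #   bit 5 = 1  t=2,i=1
  ..#.. -> #   bit 4 = 1  t=5,i=2
  ...## -> .   bit 3 = 0  t=0,i=6
  ...#. -> #   bit 2 = 1  t=2,i=0
  ....# -> #   bit 1 = 1  t=0,i=5
  ..... -> .   bit 0 = 0  t=4,i=0
  bits 00001011011000110100110010110110 = 191057078

191057078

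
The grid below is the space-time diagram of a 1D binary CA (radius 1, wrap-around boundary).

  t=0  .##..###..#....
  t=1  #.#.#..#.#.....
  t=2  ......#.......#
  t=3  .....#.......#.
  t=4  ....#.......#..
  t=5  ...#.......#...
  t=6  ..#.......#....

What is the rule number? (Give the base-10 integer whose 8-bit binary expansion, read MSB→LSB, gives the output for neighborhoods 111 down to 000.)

66

  nb ###: next=.  (t=0,i=6, bit7=0)
  nb ##.: next=#  (t=0,i=2, bit6=1)
  nb #.#: next=.  (t=1,i=1, bit5=0)
  nb #..: next=.  (t=0,i=3, bit4=0)
  nb .##: next=.  (t=0,i=1, bit3=0)
  nb .#.: next=.  (t=0,i=10, bit2=0)
  nb ..#: next=#  (t=0,i=0, bit1=1)
  nb ...: next=.  (t=0,i=12, bit0=0)
  bits 01000010 = 66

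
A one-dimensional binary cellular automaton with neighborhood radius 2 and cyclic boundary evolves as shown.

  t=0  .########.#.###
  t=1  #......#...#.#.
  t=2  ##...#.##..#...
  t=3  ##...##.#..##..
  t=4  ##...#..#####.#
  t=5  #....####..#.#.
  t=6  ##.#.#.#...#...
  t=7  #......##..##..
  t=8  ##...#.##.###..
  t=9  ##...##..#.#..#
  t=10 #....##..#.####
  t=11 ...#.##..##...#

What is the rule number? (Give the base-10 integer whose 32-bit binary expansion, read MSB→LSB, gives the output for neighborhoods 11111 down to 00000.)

  nb #####: next=.  (t=0,i=3, bit31=0)
  nb ####.: next=#  (t=0,i=7, bit30=1)
  nb ###.#: next=.  (t=0,i=8, bit29=0)
  nb ###..: next=.  (t=4,i=1, bit28=0)
  nb ##.##: next=#  (t=0,i=0, bit27=1)
  nb ##.#.: next=.  (t=0,i=9, bit26=0)
  nb ##..#: next=.  (t=2,i=9, bit25=0)
  nb ##...: next=.  (t=2,i=2, bit24=0)
  nb #.###: next=.  (t=0,i=1, bit23=0)
  nb #.##.: next=.  (t=2,i=7, bit22=0)
  nb #.#.#: next=.  (t=0,i=10, bit21=0)
  nb #.#..: next=#  (t=1,i=0, bit20=1)
  nb #..##: next=#  (t=3,i=10, bit19=1)
  nb #..#.: next=.  (t=2,i=10, bit18=0)
  nb #...#: next=.  (t=1,i=9, bit17=0)
  nb #....: next=.  (t=1,i=2, bit16=0)
  nb .####: next=.  (t=0,i=2, bit15=0)
  nb .###.: next=#  (t=0,i=13, bit14=1)
  nb .##.#: next=.  (t=3,i=6, bit13=0)
  nb .##..: next=#  (t=2,i=1, bit12=1)
  nb .#.##: next=#  (t=0,i=11, bit11=1)
  nb .#.#.: next=.  (t=1,i=12, bit10=0)
  nb .#..#: next=#  (t=3,i=9, bit9=1)
  nb .#...: next=#  (t=1,i=1, bit8=1)
  nb ..###: next=#  (t=4,i=8, bit7=1)
  nb ..##.: next=#  (t=2,i=0, bit6=1)
  nb ..#.#: next=#  (t=1,i=11, bit5=1)
  nb ..#..: next=#  (t=1,i=7, bit4=1)
  nb ...##: next=.  (t=2,i=14, bit3=0)
  nb ...#.: next=.  (t=1,i=6, bit2=0)
  nb ....#: next=#  (t=1,i=5, bit1=1)
  nb .....: next=.  (t=1,i=3, bit0=0)
  bits 01001000000110000101101111110010 = 1209555954

1209555954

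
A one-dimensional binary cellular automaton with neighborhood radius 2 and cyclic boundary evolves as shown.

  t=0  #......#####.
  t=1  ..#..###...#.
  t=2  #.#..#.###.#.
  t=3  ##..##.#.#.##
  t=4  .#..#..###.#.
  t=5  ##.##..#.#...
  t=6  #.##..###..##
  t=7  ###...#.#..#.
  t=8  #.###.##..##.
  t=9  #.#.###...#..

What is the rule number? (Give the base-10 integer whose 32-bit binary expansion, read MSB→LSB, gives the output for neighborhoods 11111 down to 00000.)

971441402

  [31] ##### => .  t=0,i=9
  [30] ####. => .  t=0,i=10
  [29] ###.# => #  t=0,i=11
  [28] ###.. => #  t=1,i=7
  [27] ##.## => #  t=5,i=2
  [26] ##.#. => .  t=0,i=12
  [25] ##..# => .  t=3,i=2
  [24] ##... => #  t=1,i=8
  [23] #.### => #  t=2,i=7
  [22] #.##. => #  t=5,i=3
  [21] #.#.# => #  t=2,i=0
  [20] #.#.. => .  t=0,i=0
  [19] #..## => .  t=1,i=4
  [18] #..#. => #  t=2,i=4
  [17] #...# => #  t=1,i=0
  [16] #.... => #  t=0,i=2
  [15] .#### => .  t=0,i=8
  [14] .###. => .  t=1,i=6
  [13] .##.# => .  t=3,i=5
  [12] .##.. => .  t=5,i=4
  [11] .#.## => .  t=2,i=6
  [10] .#.#. => #  t=2,i=1
  [9] .#..# => .  t=1,i=3
  [8] .#... => .  t=0,i=1
  [7] ..### => #  t=0,i=7
  [6] ..##. => #  t=3,i=4
  [5] ..#.# => #  t=2,i=5
  [4] ..#.. => #  t=1,i=2
  [3] ...## => #  t=0,i=6
  [2] ...#. => .  t=1,i=1
  [1] ....# => #  t=0,i=5
  [0] ..... => .  t=0,i=3
  bits 00111001111001110000010011111010 = 971441402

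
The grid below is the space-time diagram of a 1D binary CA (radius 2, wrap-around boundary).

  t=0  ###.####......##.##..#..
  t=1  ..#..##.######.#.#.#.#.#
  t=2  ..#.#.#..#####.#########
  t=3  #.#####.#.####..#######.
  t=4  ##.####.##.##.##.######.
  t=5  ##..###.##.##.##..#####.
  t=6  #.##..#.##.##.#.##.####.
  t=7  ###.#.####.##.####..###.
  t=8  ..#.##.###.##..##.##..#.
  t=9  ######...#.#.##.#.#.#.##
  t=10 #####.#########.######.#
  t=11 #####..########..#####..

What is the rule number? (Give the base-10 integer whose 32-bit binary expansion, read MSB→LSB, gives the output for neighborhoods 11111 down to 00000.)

3816533311

  ##### -> #   bit 31 = 1  t=1,i=10
  ####. -> #   bit 30 = 1  t=0,i=6
  ###.# -> #   bit 29 = 1  t=0,i=2
  ###.. -> .   bit 28 = 0  t=0,i=7
  ##.## -> .   bit 27 = 0  t=0,i=3
  ##.#. -> .   bit 26 = 0  t=1,i=14
  ##..# -> #   bit 25 = 1  t=0,i=19
  ##... -> #   bit 24 = 1  t=0,i=8
  #.### -> .   bit 23 = 0  t=0,i=4
  #.##. -> #   bit 22 = 1  t=0,i=17
  #.#.# -> #   bit 21 = 1  t=1,i=15
  #.#.. -> #   bit 20 = 1  t=1,i=23
  #..## -> #   bit 19 = 1  t=0,i=23
  #..#. -> .   bit 18 = 0  t=0,i=20
  #...# -> #   bit 17 = 1  t=8,i=0
  #.... -> #   bit 16 = 1  t=0,i=9
  .#### -> #   bit 15 = 1  t=0,i=5
  .###. -> .   bit 14 = 0  t=0,i=1
  .##.# -> #   bit 13 = 1  t=0,i=15
  .##.. -> .   bit 12 = 0  t=0,i=18
  .#.## -> #   bit 11 = 1  t=3,i=1
  .#.#. -> #   bit 10 = 1  t=1,i=16
  .#..# -> .   bit 9 = 0  t=0,i=22
  .#... -> #   bit 8 = 1  t=8,i=23
  ..### -> .   bit 7 = 0  t=0,i=0
  ..##. -> .   bit 6 = 0  t=0,i=14
  ..#.# -> #   bit 5 = 1  t=2,i=2
  ..#.. -> #   bit 4 = 1  t=0,i=21
  ...## -> #   bit 3 = 1  t=0,i=13
  ...#. -> #   bit 2 = 1  t=8,i=1
  ....# -> #   bit 1 = 1  t=0,i=12
  ..... -> #   bit 0 = 1  t=0,i=10
  bits 11100011011110111010110100111111 = 3816533311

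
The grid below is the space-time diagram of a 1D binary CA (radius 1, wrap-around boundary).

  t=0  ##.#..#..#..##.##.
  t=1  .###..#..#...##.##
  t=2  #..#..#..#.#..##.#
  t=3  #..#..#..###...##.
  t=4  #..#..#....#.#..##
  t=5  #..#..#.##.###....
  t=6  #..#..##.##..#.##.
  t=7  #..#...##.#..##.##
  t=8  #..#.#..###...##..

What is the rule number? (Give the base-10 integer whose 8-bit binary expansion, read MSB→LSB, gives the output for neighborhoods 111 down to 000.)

  ###|.  b7=0 t=1,i=2
  ##.|#  b6=1 t=0,i=1
  #.#|#  b5=1 t=0,i=2
  #..|.  b4=0 t=0,i=4
  .##|.  b3=0 t=0,i=0
  .#.|#  b2=1 t=0,i=3
  ..#|.  b1=0 t=0,i=5
  ...|#  b0=1 t=1,i=11
  bits 01100101 = 101

101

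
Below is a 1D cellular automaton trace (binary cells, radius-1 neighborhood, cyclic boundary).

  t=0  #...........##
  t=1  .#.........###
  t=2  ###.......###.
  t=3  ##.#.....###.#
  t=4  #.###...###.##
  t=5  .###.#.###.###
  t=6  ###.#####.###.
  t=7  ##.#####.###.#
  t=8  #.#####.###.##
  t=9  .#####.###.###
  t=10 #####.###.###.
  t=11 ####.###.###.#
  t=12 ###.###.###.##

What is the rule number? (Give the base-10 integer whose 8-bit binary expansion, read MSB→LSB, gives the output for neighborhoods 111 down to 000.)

190

  nb ###: next=#  (t=0,i=13, bit7=1)
  nb ##.: next=.  (t=0,i=0, bit6=0)
  nb #.#: next=#  (t=1,i=0, bit5=1)
  nb #..: next=#  (t=0,i=1, bit4=1)
  nb .##: next=#  (t=0,i=12, bit3=1)
  nb .#.: next=#  (t=1,i=1, bit2=1)
  nb ..#: next=#  (t=0,i=11, bit1=1)
  nb ...: next=.  (t=0,i=2, bit0=0)
  bits 10111110 = 190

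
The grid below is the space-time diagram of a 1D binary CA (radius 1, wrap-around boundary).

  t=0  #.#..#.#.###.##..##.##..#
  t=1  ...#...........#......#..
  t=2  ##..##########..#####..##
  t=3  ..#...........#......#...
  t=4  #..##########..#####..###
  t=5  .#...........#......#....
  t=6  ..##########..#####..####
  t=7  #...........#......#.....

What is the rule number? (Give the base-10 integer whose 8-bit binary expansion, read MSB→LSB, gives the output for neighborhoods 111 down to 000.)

  nb ###: next=.  (t=0,i=10, bit7=0)
  nb ##.: next=.  (t=0,i=0, bit6=0)
  nb #.#: next=.  (t=0,i=1, bit5=0)
  nb #..: next=#  (t=0,i=3, bit4=1)
  nb .##: next=.  (t=0,i=9, bit3=0)
  nb .#.: next=.  (t=0,i=2, bit2=0)
  nb ..#: next=.  (t=0,i=4, bit1=0)
  nb ...: next=#  (t=1,i=0, bit0=1)
  bits 00010001 = 17

17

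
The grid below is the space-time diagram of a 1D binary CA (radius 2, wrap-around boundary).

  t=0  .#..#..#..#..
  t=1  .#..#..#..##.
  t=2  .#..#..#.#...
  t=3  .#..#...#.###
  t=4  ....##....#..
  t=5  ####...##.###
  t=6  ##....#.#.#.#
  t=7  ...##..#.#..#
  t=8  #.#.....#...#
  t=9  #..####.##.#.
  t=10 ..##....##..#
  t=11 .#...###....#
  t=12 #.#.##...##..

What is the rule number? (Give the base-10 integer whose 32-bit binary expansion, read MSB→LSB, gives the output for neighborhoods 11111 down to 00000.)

2160666011

  nb #####: next=#  (t=5,i=0, bit31=1)
  nb ####.: next=.  (t=5,i=2, bit30=0)
  nb ###.#: next=.  (t=3,i=12, bit29=0)
  nb ###..: next=.  (t=5,i=3, bit28=0)
  nb ##.##: next=.  (t=5,i=9, bit27=0)
  nb ##.#.: next=.  (t=3,i=0, bit26=0)
  nb ##..#: next=.  (t=1,i=12, bit25=0)
  nb ##...: next=.  (t=4,i=6, bit24=0)
  nb #.###: next=#  (t=3,i=10, bit23=1)
  nb #.##.: next=#  (t=9,i=8, bit22=1)
  nb #.#.#: next=.  (t=6,i=8, bit21=0)
  nb #.#..: next=.  (t=2,i=9, bit20=0)
  nb #..##: next=#  (t=1,i=9, bit19=1)
  nb #..#.: next=.  (t=0,i=3, bit18=0)
  nb #...#: next=.  (t=0,i=12, bit17=0)
  nb #....: next=#  (t=2,i=11, bit16=1)
  nb .####: next=.  (t=5,i=11, bit15=0)
  nb .###.: next=.  (t=3,i=11, bit14=0)
  nb .##.#: next=#  (t=5,i=8, bit13=1)
  nb .##..: next=.  (t=1,i=11, bit12=0)
  nb .#.##: next=.  (t=3,i=9, bit11=0)
  nb .#.#.: next=#  (t=2,i=8, bit10=1)
  nb .#..#: next=.  (t=0,i=2, bit9=0)
  nb .#...: next=#  (t=0,i=11, bit8=1)
  nb ..###: next=#  (t=9,i=3, bit7=1)
  nb ..##.: next=.  (t=1,i=10, bit6=0)
  nb ..#.#: next=.  (t=2,i=7, bit5=0)
  nb ..#..: next=#  (t=0,i=1, bit4=1)
  nb ...##: next=#  (t=4,i=3, bit3=1)
  nb ...#.: next=.  (t=0,i=0, bit2=0)
  nb ....#: next=#  (t=2,i=12, bit1=1)
  nb .....: next=#  (t=4,i=0, bit0=1)
  bits 10000000110010010010010110011011 = 2160666011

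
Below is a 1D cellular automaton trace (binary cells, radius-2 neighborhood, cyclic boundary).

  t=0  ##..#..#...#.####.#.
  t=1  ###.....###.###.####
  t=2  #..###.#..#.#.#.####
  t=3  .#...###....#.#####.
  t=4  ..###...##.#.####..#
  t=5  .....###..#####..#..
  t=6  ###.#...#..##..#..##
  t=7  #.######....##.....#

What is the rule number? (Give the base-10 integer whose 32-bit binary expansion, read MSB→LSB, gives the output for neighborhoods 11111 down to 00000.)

2817759501

  nb #####: next=#  (t=1,i=0, bit31=1)
  nb ####.: next=.  (t=0,i=15, bit30=0)
  nb ###.#: next=#  (t=0,i=16, bit29=1)
  nb ###..: next=.  (t=1,i=2, bit28=0)
  nb ##.##: next=.  (t=1,i=11, bit27=0)
  nb ##.#.: next=#  (t=0,i=17, bit26=1)
  nb ##..#: next=#  (t=0,i=2, bit25=1)
  nb ##...: next=#  (t=1,i=3, bit24=1)
  nb #.###: next=#  (t=0,i=13, bit23=1)
  nb #.##.: next=#  (t=0,i=0, bit22=1)
  nb #.#.#: next=#  (t=0,i=18, bit21=1)
  nb #.#..: next=#  (t=2,i=7, bit20=1)
  nb #..##: next=.  (t=2,i=2, bit19=0)
  nb #..#.: next=.  (t=0,i=3, bit18=0)
  nb #...#: next=#  (t=0,i=9, bit17=1)
  nb #....: next=#  (t=1,i=4, bit16=1)
  nb .####: next=#  (t=0,i=14, bit15=1)
  nb .###.: next=.  (t=1,i=9, bit14=0)
  nb .##.#: next=.  (t=4,i=9, bit13=0)
  nb .##..: next=#  (t=0,i=1, bit12=1)
  nb .#.##: next=#  (t=0,i=12, bit11=1)
  nb .#.#.: next=.  (t=2,i=11, bit10=0)
  nb .#..#: next=.  (t=0,i=5, bit9=0)
  nb .#...: next=#  (t=0,i=8, bit8=1)
  nb ..###: next=.  (t=1,i=8, bit7=0)
  nb ..##.: next=.  (t=4,i=8, bit6=0)
  nb ..#.#: next=.  (t=0,i=11, bit5=0)
  nb ..#..: next=.  (t=0,i=4, bit4=0)
  nb ...##: next=#  (t=1,i=7, bit3=1)
  nb ...#.: next=#  (t=0,i=10, bit2=1)
  nb ....#: next=.  (t=1,i=6, bit1=0)
  nb .....: next=#  (t=1,i=5, bit0=1)
  bits 10100111111100111001100100001101 = 2817759501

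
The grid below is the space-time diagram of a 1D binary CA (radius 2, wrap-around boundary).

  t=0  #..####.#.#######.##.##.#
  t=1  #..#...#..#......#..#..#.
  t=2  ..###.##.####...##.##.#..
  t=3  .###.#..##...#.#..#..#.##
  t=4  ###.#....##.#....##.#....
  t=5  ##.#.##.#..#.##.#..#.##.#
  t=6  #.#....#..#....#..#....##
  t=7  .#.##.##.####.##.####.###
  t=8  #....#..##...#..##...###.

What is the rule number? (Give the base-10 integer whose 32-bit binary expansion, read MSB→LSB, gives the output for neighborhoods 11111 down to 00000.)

226840988

  ##### -> .   bit 31 = 0  t=0,i=12
  ####. -> .   bit 30 = 0  t=0,i=5
  ###.# -> .   bit 29 = 0  t=0,i=6
  ###.. -> .   bit 28 = 0  t=2,i=12
  ##.## -> #   bit 27 = 1  t=0,i=17
  ##.#. -> #   bit 26 = 1  t=0,i=7
  ##..# -> .   bit 25 = 0  t=0,i=1
  ##... -> #   bit 24 = 1  t=2,i=13
  #.### -> #   bit 23 = 1  t=0,i=10
  #.##. -> .   bit 22 = 0  t=0,i=18
  #.#.# -> .   bit 21 = 0  t=0,i=8
  #.#.. -> .   bit 20 = 0  t=1,i=0
  #..## -> .   bit 19 = 0  t=0,i=2
  #..#. -> #   bit 18 = 1  t=1,i=2
  #...# -> .   bit 17 = 0  t=1,i=5
  #.... -> #   bit 16 = 1  t=1,i=12
  .#### -> .   bit 15 = 0  t=0,i=4
  .###. -> #   bit 14 = 1  t=2,i=3
  .##.# -> .   bit 13 = 0  t=0,i=19
  .##.. -> #   bit 12 = 1  t=0,i=0
  .#.## -> .   bit 11 = 0  t=0,i=9
  .#.#. -> .   bit 10 = 0  t=1,i=24
  .#..# -> .   bit 9 = 0  t=1,i=1
  .#... -> #   bit 8 = 1  t=1,i=4
  ..### -> #   bit 7 = 1  t=0,i=3
  ..##. -> .   bit 6 = 0  t=2,i=16
  ..#.# -> .   bit 5 = 0  t=1,i=23
  ..#.. -> #   bit 4 = 1  t=1,i=3
  ...## -> #   bit 3 = 1  t=2,i=1
  ...#. -> #   bit 2 = 1  t=1,i=6
  ....# -> .   bit 1 = 0  t=1,i=15
  ..... -> .   bit 0 = 0  t=1,i=13
  bits 00001101100001010101000110011100 = 226840988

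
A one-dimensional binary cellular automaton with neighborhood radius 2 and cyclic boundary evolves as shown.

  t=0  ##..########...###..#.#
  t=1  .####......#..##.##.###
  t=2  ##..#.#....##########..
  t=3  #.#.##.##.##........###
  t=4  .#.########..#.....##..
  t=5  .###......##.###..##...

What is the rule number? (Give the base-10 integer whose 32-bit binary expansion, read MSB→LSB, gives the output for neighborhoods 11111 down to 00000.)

516501496

  #####|.  b31=0 t=0,i=6
  ####.|.  b30=0 t=0,i=10
  ###.#|.  b29=0 t=1,i=22
  ###..|#  b28=1 t=0,i=1
  ##.##|#  b27=1 t=1,i=0
  ##.#.|#  b26=1 t=3,i=1
  ##..#|#  b25=1 t=0,i=2
  ##...|.  b24=0 t=0,i=12
  #.###|#  b23=1 t=0,i=22
  #.##.|#  b22=1 t=1,i=17
  #.#.#|.  b21=0 t=3,i=2
  #.#..|.  b20=0 t=2,i=6
  #..##|#  b19=1 t=0,i=3
  #..#.|.  b18=0 t=0,i=19
  #...#|.  b17=0 t=0,i=13
  #....|#  b16=1 t=1,i=6
  .####|.  b15=0 t=0,i=5
  .###.|.  b14=0 t=0,i=0
  .##.#|#  b13=1 t=1,i=15
  .##..|.  b12=0 t=2,i=1
  .#.##|#  b11=1 t=0,i=21
  .#.#.|#  b10=1 t=2,i=5
  .#..#|#  b9=1 t=1,i=12
  .#...|#  b8=1 t=2,i=7
  ..###|#  b7=1 t=0,i=4
  ..##.|#  b6=1 t=1,i=14
  ..#.#|#  b5=1 t=0,i=20
  ..#..|#  b4=1 t=1,i=11
  ...##|#  b3=1 t=0,i=14
  ...#.|.  b2=0 t=1,i=10
  ....#|.  b1=0 t=1,i=9
  .....|.  b0=0 t=1,i=7
  bits 00011110110010010010111111111000 = 516501496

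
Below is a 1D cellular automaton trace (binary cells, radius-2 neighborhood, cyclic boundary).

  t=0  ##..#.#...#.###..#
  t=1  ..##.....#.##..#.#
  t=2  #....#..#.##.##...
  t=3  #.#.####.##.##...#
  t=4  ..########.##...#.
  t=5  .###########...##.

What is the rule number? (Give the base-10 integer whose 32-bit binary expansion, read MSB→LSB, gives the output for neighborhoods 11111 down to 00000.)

3940911772

  #####|#  b31=1 t=4,i=4
  ####.|#  b30=1 t=3,i=6
  ###.#|#  b29=1 t=3,i=7
  ###..|.  b28=0 t=0,i=1
  ##.##|#  b27=1 t=2,i=12
  ##.#.|.  b26=0 t=3,i=1
  ##..#|#  b25=1 t=0,i=2
  ##...|.  b24=0 t=1,i=4
  #.###|#  b23=1 t=0,i=12
  #.##.|#  b22=1 t=1,i=11
  #.#.#|#  b21=1 t=3,i=2
  #.#..|.  b20=0 t=0,i=6
  #..##|.  b19=0 t=0,i=16
  #..#.|#  b18=1 t=0,i=3
  #...#|.  b17=0 t=0,i=8
  #....|#  b16=1 t=1,i=5
  .####|#  b15=1 t=3,i=5
  .###.|.  b14=0 t=0,i=0
  .##.#|.  b13=0 t=2,i=11
  .##..|.  b12=0 t=1,i=3
  .#.##|#  b11=1 t=0,i=11
  .#.#.|.  b10=0 t=0,i=5
  .#..#|#  b9=1 t=1,i=0
  .#...|.  b8=0 t=0,i=7
  ..###|#  b7=1 t=0,i=17
  ..##.|.  b6=0 t=1,i=2
  ..#.#|.  b5=0 t=0,i=4
  ..#..|#  b4=1 t=2,i=0
  ...##|#  b3=1 t=3,i=16
  ...#.|#  b2=1 t=0,i=9
  ....#|.  b1=0 t=1,i=7
  .....|.  b0=0 t=1,i=6
  bits 11101010111001011000101010011100 = 3940911772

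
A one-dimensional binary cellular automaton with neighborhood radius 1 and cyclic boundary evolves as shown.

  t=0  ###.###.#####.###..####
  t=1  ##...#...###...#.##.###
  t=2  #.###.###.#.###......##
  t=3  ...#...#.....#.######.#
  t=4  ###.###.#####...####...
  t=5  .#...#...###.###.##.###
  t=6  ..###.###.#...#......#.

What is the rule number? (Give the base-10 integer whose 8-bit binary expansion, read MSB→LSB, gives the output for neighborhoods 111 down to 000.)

147

  ### -> #   bit 7 = 1  t=0,i=0
  ##. -> .   bit 6 = 0  t=0,i=2
  #.# -> .   bit 5 = 0  t=0,i=3
  #.. -> #   bit 4 = 1  t=0,i=17
  .## -> .   bit 3 = 0  t=0,i=4
  .#. -> .   bit 2 = 0  t=1,i=5
  ..# -> #   bit 1 = 1  t=0,i=18
  ... -> #   bit 0 = 1  t=1,i=3
  bits 10010011 = 147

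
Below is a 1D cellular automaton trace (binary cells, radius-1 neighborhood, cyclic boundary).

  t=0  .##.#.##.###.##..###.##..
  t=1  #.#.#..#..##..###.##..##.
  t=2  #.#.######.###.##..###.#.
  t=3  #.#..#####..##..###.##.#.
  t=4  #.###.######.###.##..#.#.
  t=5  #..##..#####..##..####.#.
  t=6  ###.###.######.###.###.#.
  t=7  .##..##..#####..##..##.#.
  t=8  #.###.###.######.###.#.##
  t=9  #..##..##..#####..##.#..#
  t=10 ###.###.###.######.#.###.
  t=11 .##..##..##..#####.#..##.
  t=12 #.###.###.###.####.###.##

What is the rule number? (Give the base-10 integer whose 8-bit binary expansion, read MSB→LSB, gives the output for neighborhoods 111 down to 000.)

214

  nb ###: next=#  (t=0,i=10, bit7=1)
  nb ##.: next=#  (t=0,i=2, bit6=1)
  nb #.#: next=.  (t=0,i=3, bit5=0)
  nb #..: next=#  (t=0,i=15, bit4=1)
  nb .##: next=.  (t=0,i=1, bit3=0)
  nb .#.: next=#  (t=0,i=4, bit2=1)
  nb ..#: next=#  (t=0,i=0, bit1=1)
  nb ...: next=.  (t=0,i=24, bit0=0)
  bits 11010110 = 214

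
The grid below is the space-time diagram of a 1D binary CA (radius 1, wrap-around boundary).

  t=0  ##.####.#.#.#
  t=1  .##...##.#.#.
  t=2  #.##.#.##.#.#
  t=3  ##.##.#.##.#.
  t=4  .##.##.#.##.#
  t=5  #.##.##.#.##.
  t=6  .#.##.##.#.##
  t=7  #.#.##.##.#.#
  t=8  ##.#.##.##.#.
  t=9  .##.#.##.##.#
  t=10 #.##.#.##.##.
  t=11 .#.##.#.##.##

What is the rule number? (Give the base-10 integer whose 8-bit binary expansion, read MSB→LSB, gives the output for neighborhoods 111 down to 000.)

  nb ###: next=.  (t=0,i=0, bit7=0)
  nb ##.: next=#  (t=0,i=1, bit6=1)
  nb #.#: next=#  (t=0,i=2, bit5=1)
  nb #..: next=#  (t=1,i=3, bit4=1)
  nb .##: next=.  (t=0,i=3, bit3=0)
  nb .#.: next=.  (t=0,i=8, bit2=0)
  nb ..#: next=#  (t=1,i=0, bit1=1)
  nb ...: next=.  (t=1,i=4, bit0=0)
  bits 01110010 = 114

114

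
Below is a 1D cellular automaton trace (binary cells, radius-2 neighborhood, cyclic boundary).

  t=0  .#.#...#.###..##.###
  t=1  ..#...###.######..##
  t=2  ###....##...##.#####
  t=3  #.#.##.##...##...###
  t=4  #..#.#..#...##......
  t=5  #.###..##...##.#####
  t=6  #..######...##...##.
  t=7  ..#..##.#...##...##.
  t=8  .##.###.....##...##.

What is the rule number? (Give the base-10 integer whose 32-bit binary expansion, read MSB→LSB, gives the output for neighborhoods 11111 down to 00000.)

2987228279

  [31] ##### => #  t=1,i=12
  [30] ####. => .  t=1,i=14
  [29] ###.# => #  t=0,i=19
  [28] ###.. => #  t=0,i=11
  [27] ##.## => .  t=0,i=16
  [26] ##.#. => .  t=0,i=0
  [25] ##..# => #  t=0,i=12
  [24] ##... => .  t=2,i=3
  [23] #.### => .  t=0,i=9
  [22] #.##. => .  t=3,i=4
  [21] #.#.# => .  t=0,i=1
  [20] #.#.. => .  t=0,i=3
  [19] #..## => #  t=0,i=13
  [18] #..#. => #  t=1,i=1
  [17] #...# => .  t=0,i=5
  [16] #.... => #  t=2,i=4
  [15] .#### => .  t=1,i=11
  [14] .###. => #  t=0,i=10
  [13] .##.# => #  t=0,i=15
  [12] .##.. => #  t=1,i=19
  [11] .#.## => #  t=0,i=8
  [10] .#.#. => #  t=0,i=2
  [9] .#..# => .  t=4,i=1
  [8] .#... => .  t=0,i=4
  [7] ..### => .  t=1,i=6
  [6] ..##. => #  t=0,i=14
  [5] ..#.# => #  t=0,i=7
  [4] ..#.. => #  t=1,i=2
  [3] ...## => .  t=1,i=5
  [2] ...#. => #  t=0,i=6
  [1] ....# => #  t=2,i=5
  [0] ..... => #  t=4,i=16
  bits 10110010000011010111110001110111 = 2987228279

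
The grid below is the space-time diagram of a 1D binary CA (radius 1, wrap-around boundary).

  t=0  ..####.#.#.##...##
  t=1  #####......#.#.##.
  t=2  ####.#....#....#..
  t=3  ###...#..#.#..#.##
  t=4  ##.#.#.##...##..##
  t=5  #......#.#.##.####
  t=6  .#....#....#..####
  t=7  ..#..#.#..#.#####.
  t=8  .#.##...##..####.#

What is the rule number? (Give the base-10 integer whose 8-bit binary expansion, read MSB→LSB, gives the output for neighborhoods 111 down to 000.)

154

  ### -> #   bit 7 = 1  t=0,i=3
  ##. -> .   bit 6 = 0  t=0,i=5
  #.# -> .   bit 5 = 0  t=0,i=6
  #.. -> #   bit 4 = 1  t=0,i=0
  .## -> #   bit 3 = 1  t=0,i=2
  .#. -> .   bit 2 = 0  t=0,i=7
  ..# -> #   bit 1 = 1  t=0,i=1
  ... -> .   bit 0 = 0  t=0,i=14
  bits 10011010 = 154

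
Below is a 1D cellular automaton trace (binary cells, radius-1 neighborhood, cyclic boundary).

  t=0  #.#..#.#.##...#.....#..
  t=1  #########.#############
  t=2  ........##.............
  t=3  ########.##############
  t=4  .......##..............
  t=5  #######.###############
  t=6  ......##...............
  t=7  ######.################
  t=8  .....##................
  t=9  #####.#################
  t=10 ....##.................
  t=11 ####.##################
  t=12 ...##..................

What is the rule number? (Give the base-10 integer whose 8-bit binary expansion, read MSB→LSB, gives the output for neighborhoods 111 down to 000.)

  nb ###: next=.  (t=1,i=0, bit7=0)
  nb ##.: next=#  (t=0,i=10, bit6=1)
  nb #.#: next=#  (t=0,i=1, bit5=1)
  nb #..: next=#  (t=0,i=3, bit4=1)
  nb .##: next=.  (t=0,i=9, bit3=0)
  nb .#.: next=#  (t=0,i=0, bit2=1)
  nb ..#: next=#  (t=0,i=4, bit1=1)
  nb ...: next=#  (t=0,i=12, bit0=1)
  bits 01110111 = 119

119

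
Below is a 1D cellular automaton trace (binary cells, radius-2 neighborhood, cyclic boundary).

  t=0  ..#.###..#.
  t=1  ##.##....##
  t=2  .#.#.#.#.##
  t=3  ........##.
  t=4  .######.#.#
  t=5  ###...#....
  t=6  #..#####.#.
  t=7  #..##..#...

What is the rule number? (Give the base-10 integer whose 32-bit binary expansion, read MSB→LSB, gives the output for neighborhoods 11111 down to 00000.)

  #####|.  b31=0 t=4,i=3
  ####.|.  b30=0 t=1,i=0
  ###.#|#  b29=1 t=1,i=1
  ###..|.  b28=0 t=0,i=6
  ##.##|.  b27=0 t=1,i=2
  ##.#.|.  b26=0 t=2,i=0
  ##..#|.  b25=0 t=0,i=7
  ##...|#  b24=1 t=1,i=5
  #.###|#  b23=1 t=0,i=4
  #.##.|#  b22=1 t=1,i=3
  #.#.#|.  b21=0 t=2,i=1
  #.#..|#  b20=1 t=6,i=0
  #..##|.  b19=0 t=6,i=2
  #..#.|.  b18=0 t=0,i=8
  #...#|#  b17=1 t=0,i=0
  #....|.  b16=0 t=1,i=6
  .####|#  b15=1 t=1,i=10
  .###.|.  b14=0 t=0,i=5
  .##.#|.  b13=0 t=2,i=10
  .##..|.  b12=0 t=1,i=4
  .#.##|#  b11=1 t=0,i=3
  .#.#.|.  b10=0 t=2,i=2
  .#..#|.  b9=0 t=6,i=1
  .#...|#  b8=1 t=0,i=10
  ..###|#  b7=1 t=1,i=9
  ..##.|#  b6=1 t=3,i=8
  ..#.#|.  b5=0 t=0,i=2
  ..#..|#  b4=1 t=0,i=9
  ...##|.  b3=0 t=1,i=8
  ...#.|#  b2=1 t=0,i=1
  ....#|#  b1=1 t=1,i=7
  .....|#  b0=1 t=3,i=1
  bits 00100001110100101000100111010111 = 567445975

567445975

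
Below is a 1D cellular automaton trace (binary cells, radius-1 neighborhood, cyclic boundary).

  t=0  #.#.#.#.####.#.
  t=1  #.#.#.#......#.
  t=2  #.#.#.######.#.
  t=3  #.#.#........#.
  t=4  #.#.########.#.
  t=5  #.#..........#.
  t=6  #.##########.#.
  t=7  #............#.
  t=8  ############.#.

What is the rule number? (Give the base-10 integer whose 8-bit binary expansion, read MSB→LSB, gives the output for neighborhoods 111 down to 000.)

21

  ### -> .   bit 7 = 0  t=0,i=9
  ##. -> .   bit 6 = 0  t=0,i=11
  #.# -> .   bit 5 = 0  t=0,i=1
  #.. -> #   bit 4 = 1  t=1,i=7
  .## -> .   bit 3 = 0  t=0,i=8
  .#. -> #   bit 2 = 1  t=0,i=0
  ..# -> .   bit 1 = 0  t=1,i=12
  ... -> #   bit 0 = 1  t=1,i=8
  bits 00010101 = 21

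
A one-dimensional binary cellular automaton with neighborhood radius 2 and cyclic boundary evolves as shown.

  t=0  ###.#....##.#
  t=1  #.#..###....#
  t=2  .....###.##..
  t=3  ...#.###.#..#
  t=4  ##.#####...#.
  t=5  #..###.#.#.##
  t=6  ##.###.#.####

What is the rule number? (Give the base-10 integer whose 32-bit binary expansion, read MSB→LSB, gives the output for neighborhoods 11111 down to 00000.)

3001534882

  #####|#  b31=1 t=4,i=5
  ####.|.  b30=0 t=0,i=1
  ###.#|#  b29=1 t=0,i=2
  ###..|#  b28=1 t=1,i=7
  ##.##|.  b27=0 t=0,i=11
  ##.#.|.  b26=0 t=0,i=3
  ##..#|#  b25=1 t=5,i=1
  ##...|.  b24=0 t=1,i=8
  #.###|#  b23=1 t=0,i=12
  #.##.|#  b22=1 t=2,i=9
  #.#.#|#  b21=1 t=5,i=7
  #.#..|.  b20=0 t=0,i=4
  #..##|.  b19=0 t=1,i=4
  #..#.|#  b18=1 t=3,i=11
  #...#|#  b17=1 t=3,i=1
  #....|#  b16=1 t=0,i=6
  .####|#  b15=1 t=0,i=0
  .###.|#  b14=1 t=1,i=6
  .##.#|.  b13=0 t=0,i=10
  .##..|.  b12=0 t=2,i=10
  .#.##|#  b11=1 t=3,i=4
  .#.#.|.  b10=0 t=5,i=8
  .#..#|.  b9=0 t=1,i=3
  .#...|#  b8=1 t=0,i=5
  ..###|#  b7=1 t=1,i=5
  ..##.|.  b6=0 t=0,i=9
  ..#.#|#  b5=1 t=3,i=3
  ..#..|.  b4=0 t=3,i=12
  ...##|.  b3=0 t=0,i=8
  ...#.|.  b2=0 t=3,i=2
  ....#|#  b1=1 t=0,i=7
  .....|.  b0=0 t=2,i=0
  bits 10110010111001111100100110100010 = 3001534882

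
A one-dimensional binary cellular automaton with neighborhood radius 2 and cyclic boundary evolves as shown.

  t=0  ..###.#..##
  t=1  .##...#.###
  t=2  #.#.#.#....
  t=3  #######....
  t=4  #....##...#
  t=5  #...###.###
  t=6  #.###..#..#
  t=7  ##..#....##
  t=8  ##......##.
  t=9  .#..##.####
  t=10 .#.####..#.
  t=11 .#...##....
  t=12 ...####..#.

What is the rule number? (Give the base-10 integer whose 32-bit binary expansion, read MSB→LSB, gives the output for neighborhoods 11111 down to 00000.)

  nb #####: next=.  (t=3,i=2, bit31=0)
  nb ####.: next=#  (t=3,i=5, bit30=1)
  nb ###.#: next=.  (t=0,i=4, bit29=0)
  nb ###..: next=#  (t=3,i=6, bit28=1)
  nb ##.##: next=#  (t=1,i=0, bit27=1)
  nb ##.#.: next=.  (t=0,i=5, bit26=0)
  nb ##..#: next=.  (t=0,i=0, bit25=0)
  nb ##...: next=.  (t=1,i=3, bit24=0)
  nb #.###: next=.  (t=1,i=8, bit23=0)
  nb #.##.: next=.  (t=1,i=1, bit22=0)
  nb #.#.#: next=#  (t=2,i=2, bit21=1)
  nb #.#..: next=#  (t=0,i=6, bit20=1)
  nb #..##: next=#  (t=0,i=1, bit19=1)
  nb #..#.: next=.  (t=6,i=6, bit18=0)
  nb #...#: next=#  (t=1,i=4, bit17=1)
  nb #....: next=.  (t=2,i=8, bit16=0)
  nb .####: next=.  (t=3,i=1, bit15=0)
  nb .###.: next=.  (t=0,i=3, bit14=0)
  nb .##.#: next=#  (t=6,i=0, bit13=1)
  nb .##..: next=#  (t=0,i=10, bit12=1)
  nb .#.##: next=.  (t=1,i=7, bit11=0)
  nb .#.#.: next=#  (t=2,i=1, bit10=1)
  nb .#..#: next=.  (t=0,i=7, bit9=0)
  nb .#...: next=.  (t=2,i=7, bit8=0)
  nb ..###: next=#  (t=0,i=2, bit7=1)
  nb ..##.: next=#  (t=0,i=9, bit6=1)
  nb ..#.#: next=#  (t=1,i=6, bit5=1)
  nb ..#..: next=.  (t=6,i=7, bit4=0)
  nb ...##: next=#  (t=3,i=10, bit3=1)
  nb ...#.: next=.  (t=1,i=5, bit2=0)
  nb ....#: next=.  (t=2,i=9, bit1=0)
  nb .....: next=#  (t=8,i=4, bit0=1)
  bits 01011000001110100011010011101001 = 1480209641

1480209641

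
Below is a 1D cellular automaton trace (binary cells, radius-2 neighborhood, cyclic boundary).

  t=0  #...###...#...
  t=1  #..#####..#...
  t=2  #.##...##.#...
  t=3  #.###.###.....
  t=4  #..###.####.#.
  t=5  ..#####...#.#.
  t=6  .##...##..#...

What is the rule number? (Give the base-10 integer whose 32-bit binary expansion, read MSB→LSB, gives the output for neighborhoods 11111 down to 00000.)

  #####|.  b31=0 t=1,i=5
  ####.|.  b30=0 t=1,i=6
  ###.#|#  b29=1 t=3,i=4
  ###..|#  b28=1 t=0,i=6
  ##.##|#  b27=1 t=3,i=5
  ##.#.|.  b26=0 t=2,i=9
  ##..#|#  b25=1 t=1,i=8
  ##...|#  b24=1 t=0,i=7
  #.###|.  b23=0 t=3,i=2
  #.##.|#  b22=1 t=2,i=2
  #.#.#|#  b21=1 t=4,i=12
  #.#..|.  b20=0 t=2,i=10
  #..##|#  b19=1 t=1,i=2
  #..#.|.  b18=0 t=1,i=9
  #...#|.  b17=0 t=0,i=2
  #....|#  b16=1 t=3,i=10
  .####|.  b15=0 t=1,i=4
  .###.|#  b14=1 t=0,i=5
  .##.#|#  b13=1 t=2,i=8
  .##..|#  b12=1 t=2,i=3
  .#.##|.  b11=0 t=2,i=1
  .#.#.|.  b10=0 t=4,i=13
  .#..#|.  b9=0 t=1,i=1
  .#...|.  b8=0 t=0,i=1
  ..###|#  b7=1 t=0,i=4
  ..##.|#  b6=1 t=2,i=7
  ..#.#|#  b5=1 t=2,i=0
  ..#..|#  b4=1 t=0,i=0
  ...##|#  b3=1 t=0,i=3
  ...#.|.  b2=0 t=0,i=9
  ....#|#  b1=1 t=3,i=12
  .....|.  b0=0 t=3,i=11
  bits 00111011011010010111000011111010 = 996765946

996765946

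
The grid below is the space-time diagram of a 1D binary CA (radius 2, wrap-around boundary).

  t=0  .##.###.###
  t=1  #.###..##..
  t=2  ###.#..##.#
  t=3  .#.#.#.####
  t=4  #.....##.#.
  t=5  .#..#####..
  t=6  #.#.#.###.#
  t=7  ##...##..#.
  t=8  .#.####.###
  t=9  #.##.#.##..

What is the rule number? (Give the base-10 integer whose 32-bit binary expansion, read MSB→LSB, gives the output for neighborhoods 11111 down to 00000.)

3699784686

  #####|#  b31=1 t=5,i=6
  ####.|#  b30=1 t=2,i=1
  ###.#|.  b29=0 t=0,i=6
  ###..|#  b28=1 t=1,i=4
  ##.##|#  b27=1 t=0,i=0
  ##.#.|#  b26=1 t=2,i=3
  ##..#|.  b25=0 t=1,i=5
  ##...|.  b24=0 t=5,i=9
  #.###|#  b23=1 t=0,i=4
  #.##.|.  b22=0 t=0,i=1
  #.#.#|.  b21=0 t=3,i=1
  #.#..|.  b20=0 t=2,i=4
  #..##|.  b19=0 t=1,i=6
  #..#.|#  b18=1 t=1,i=10
  #...#|#  b17=1 t=5,i=10
  #....|.  b16=0 t=4,i=2
  .####|.  b15=0 t=2,i=0
  .###.|.  b14=0 t=0,i=5
  .##.#|#  b13=1 t=0,i=2
  .##..|#  b12=1 t=1,i=8
  .#.##|#  b11=1 t=1,i=1
  .#.#.|.  b10=0 t=3,i=2
  .#..#|#  b9=1 t=2,i=5
  .#...|#  b8=1 t=4,i=1
  ..###|#  b7=1 t=5,i=4
  ..##.|#  b6=1 t=1,i=7
  ..#.#|#  b5=1 t=1,i=0
  ..#..|.  b4=0 t=5,i=1
  ...##|#  b3=1 t=4,i=5
  ...#.|#  b2=1 t=5,i=0
  ....#|#  b1=1 t=4,i=4
  .....|.  b0=0 t=4,i=3
  bits 11011100100001100011101111101110 = 3699784686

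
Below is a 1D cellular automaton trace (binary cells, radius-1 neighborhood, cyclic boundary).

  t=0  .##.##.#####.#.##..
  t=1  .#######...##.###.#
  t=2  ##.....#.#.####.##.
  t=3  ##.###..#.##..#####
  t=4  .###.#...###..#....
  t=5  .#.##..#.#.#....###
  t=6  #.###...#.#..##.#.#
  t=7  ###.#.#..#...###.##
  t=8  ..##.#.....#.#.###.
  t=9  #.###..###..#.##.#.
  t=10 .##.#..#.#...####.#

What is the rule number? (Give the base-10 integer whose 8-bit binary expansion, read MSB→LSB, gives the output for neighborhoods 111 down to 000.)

  [7] ### => .  t=0,i=8
  [6] ##. => #  t=0,i=2
  [5] #.# => #  t=0,i=3
  [4] #.. => .  t=0,i=17
  [3] .## => #  t=0,i=1
  [2] .#. => .  t=0,i=13
  [1] ..# => .  t=0,i=0
  [0] ... => #  t=0,i=18
  bits 01101001 = 105

105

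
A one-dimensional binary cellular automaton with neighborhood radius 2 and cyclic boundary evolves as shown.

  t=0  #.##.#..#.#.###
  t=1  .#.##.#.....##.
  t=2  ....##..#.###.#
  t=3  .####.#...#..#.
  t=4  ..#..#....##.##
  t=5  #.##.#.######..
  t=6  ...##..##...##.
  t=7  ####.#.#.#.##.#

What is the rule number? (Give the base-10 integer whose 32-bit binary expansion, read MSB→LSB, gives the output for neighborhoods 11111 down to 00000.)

528589402

  [31] ##### => .  t=5,i=9
  [30] ####. => .  t=0,i=14
  [29] ###.# => .  t=0,i=0
  [28] ###.. => #  t=5,i=12
  [27] ##.## => #  t=0,i=1
  [26] ##.#. => #  t=0,i=4
  [25] ##..# => #  t=1,i=14
  [24] ##... => #  t=6,i=9
  [23] #.### => #  t=0,i=12
  [22] #.##. => .  t=0,i=2
  [21] #.#.# => .  t=0,i=10
  [20] #.#.. => .  t=0,i=5
  [19] #..## => .  t=3,i=0
  [18] #..#. => .  t=0,i=7
  [17] #...# => .  t=3,i=8
  [16] #.... => #  t=1,i=8
  [15] .#### => #  t=0,i=13
  [14] .###. => .  t=2,i=11
  [13] .##.# => #  t=0,i=3
  [12] .##.. => .  t=1,i=13
  [11] .#.## => .  t=0,i=11
  [10] .#.#. => .  t=0,i=9
  [9] .#..# => #  t=0,i=6
  [8] .#... => .  t=1,i=7
  [7] ..### => .  t=3,i=1
  [6] ..##. => #  t=1,i=12
  [5] ..#.# => .  t=0,i=8
  [4] ..#.. => #  t=3,i=10
  [3] ...## => #  t=1,i=11
  [2] ...#. => .  t=3,i=9
  [1] ....# => #  t=1,i=10
  [0] ..... => .  t=1,i=9
  bits 00011111100000011010001001011010 = 528589402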